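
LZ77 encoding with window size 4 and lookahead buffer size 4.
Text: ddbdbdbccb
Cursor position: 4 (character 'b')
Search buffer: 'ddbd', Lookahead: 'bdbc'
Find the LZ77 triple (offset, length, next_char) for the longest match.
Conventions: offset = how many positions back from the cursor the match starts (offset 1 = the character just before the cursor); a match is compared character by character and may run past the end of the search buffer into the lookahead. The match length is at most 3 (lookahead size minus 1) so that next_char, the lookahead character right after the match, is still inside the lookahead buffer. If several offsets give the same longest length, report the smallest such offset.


Try each offset into the search buffer:
  offset=1 (pos 3, char 'd'): match length 0
  offset=2 (pos 2, char 'b'): match length 3
  offset=3 (pos 1, char 'd'): match length 0
  offset=4 (pos 0, char 'd'): match length 0
Longest match has length 3 at offset 2.
next_char = character at position 4 + 3 = 7 -> 'c'

Best match: offset=2, length=3 (matching 'bdb' starting at position 2)
LZ77 triple: (2, 3, 'c')


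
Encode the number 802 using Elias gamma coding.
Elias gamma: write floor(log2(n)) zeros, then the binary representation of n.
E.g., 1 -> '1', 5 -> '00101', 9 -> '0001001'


num_bits = floor(log2(802)) + 1 = 10
leading_zeros = num_bits - 1 = 9
binary(802) = 1100100010

Elias gamma(802) = '000000000' + '1100100010' = 0000000001100100010 (19 bits)


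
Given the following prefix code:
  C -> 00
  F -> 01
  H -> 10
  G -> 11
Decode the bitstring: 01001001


Decoding step by step:
Bits 01 -> F
Bits 00 -> C
Bits 10 -> H
Bits 01 -> F


Decoded message: FCHF


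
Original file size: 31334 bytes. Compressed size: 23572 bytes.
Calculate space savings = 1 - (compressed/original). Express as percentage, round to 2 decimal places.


ratio = compressed/original = 23572/31334 = 0.752282
savings = 1 - ratio = 1 - 0.752282 = 0.247718
as a percentage: 0.247718 * 100 = 24.77%

Space savings = 1 - 23572/31334 = 24.77%


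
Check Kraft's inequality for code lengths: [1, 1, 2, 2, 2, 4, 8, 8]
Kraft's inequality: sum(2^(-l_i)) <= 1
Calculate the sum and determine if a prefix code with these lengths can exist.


Sum = 2^(-1) + 2^(-1) + 2^(-2) + 2^(-2) + 2^(-2) + 2^(-4) + 2^(-8) + 2^(-8)
    = 0.5 + 0.5 + 0.25 + 0.25 + 0.25 + 0.0625 + 0.00390625 + 0.00390625
    = 466/256 = 1.8203125
Since 1.8203125 > 1, Kraft's inequality is NOT satisfied.
A prefix code with these lengths CANNOT exist.

Kraft sum = 1.8203125. Not satisfied.


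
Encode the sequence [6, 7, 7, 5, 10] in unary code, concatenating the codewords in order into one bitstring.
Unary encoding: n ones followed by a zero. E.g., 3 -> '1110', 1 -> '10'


Encode each number as n ones followed by a terminating 0:
  6 -> 1111110 (7 bits)
  7 -> 11111110 (8 bits)
  7 -> 11111110 (8 bits)
  5 -> 111110 (6 bits)
  10 -> 11111111110 (11 bits)
Total length = 7 + 8 + 8 + 6 + 11 = 40 bits.

Unary([6, 7, 7, 5, 10]) = 1111110111111101111111011111011111111110 (40 bits)


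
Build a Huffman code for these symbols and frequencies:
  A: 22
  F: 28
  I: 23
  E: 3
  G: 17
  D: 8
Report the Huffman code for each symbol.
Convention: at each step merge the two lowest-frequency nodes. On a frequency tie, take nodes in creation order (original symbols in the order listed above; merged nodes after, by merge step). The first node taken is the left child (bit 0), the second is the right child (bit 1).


Huffman tree construction:
Step 1: Merge E(3) + D(8) = 11
Step 2: Merge (E+D)(11) + G(17) = 28
Step 3: Merge A(22) + I(23) = 45
Step 4: Merge F(28) + ((E+D)+G)(28) = 56
Step 5: Merge (A+I)(45) + (F+((E+D)+G))(56) = 101
Read each symbol's code off the tree from the root (left child = 0, right child = 1).

Codes:
  A: 00 (length 2)
  F: 10 (length 2)
  I: 01 (length 2)
  E: 1100 (length 4)
  G: 111 (length 3)
  D: 1101 (length 4)
Average code length: 241/101 = 2.3861 bits/symbol


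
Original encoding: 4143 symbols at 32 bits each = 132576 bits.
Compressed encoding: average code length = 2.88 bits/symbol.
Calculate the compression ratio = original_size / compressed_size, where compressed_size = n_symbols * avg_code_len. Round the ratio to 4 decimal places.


original_size = n_symbols * orig_bits = 4143 * 32 = 132576 bits
compressed_size = n_symbols * avg_code_len = 4143 * 2.88 = 11931.84 bits
ratio = original_size / compressed_size = 132576 / 11931.84 = 11.1111

Compression ratio = 11.1111


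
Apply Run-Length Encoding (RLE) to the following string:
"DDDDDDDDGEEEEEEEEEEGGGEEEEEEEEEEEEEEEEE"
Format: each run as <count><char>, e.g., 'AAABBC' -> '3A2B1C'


Scanning runs left to right:
  i=0: run of 'D' x 8 -> '8D'
  i=8: run of 'G' x 1 -> '1G'
  i=9: run of 'E' x 10 -> '10E'
  i=19: run of 'G' x 3 -> '3G'
  i=22: run of 'E' x 17 -> '17E'

RLE = 8D1G10E3G17E


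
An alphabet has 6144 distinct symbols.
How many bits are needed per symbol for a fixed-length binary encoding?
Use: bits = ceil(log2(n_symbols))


log2(6144) = 12.585
Bracket: 2^12 = 4096 < 6144 <= 2^13 = 8192
So ceil(log2(6144)) = 13

bits = ceil(log2(6144)) = ceil(12.585) = 13 bits


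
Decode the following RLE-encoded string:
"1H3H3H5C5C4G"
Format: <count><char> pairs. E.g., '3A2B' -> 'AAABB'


Expanding each <count><char> pair:
  1H -> 'H'
  3H -> 'HHH'
  3H -> 'HHH'
  5C -> 'CCCCC'
  5C -> 'CCCCC'
  4G -> 'GGGG'

Decoded = HHHHHHHCCCCCCCCCCGGGG


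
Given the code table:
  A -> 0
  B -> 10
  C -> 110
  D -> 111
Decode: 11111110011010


Decoding:
111 -> D
111 -> D
10 -> B
0 -> A
110 -> C
10 -> B


Result: DDBACB


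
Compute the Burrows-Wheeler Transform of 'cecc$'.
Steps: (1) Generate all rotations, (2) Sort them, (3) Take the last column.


Rotations (sorted):
  0: $cecc -> last char: c
  1: c$cec -> last char: c
  2: cc$ce -> last char: e
  3: cecc$ -> last char: $
  4: ecc$c -> last char: c


BWT = cce$c


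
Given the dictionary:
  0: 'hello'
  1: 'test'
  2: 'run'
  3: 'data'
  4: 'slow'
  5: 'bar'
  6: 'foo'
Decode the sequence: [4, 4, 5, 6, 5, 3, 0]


Look up each index in the dictionary:
  4 -> 'slow'
  4 -> 'slow'
  5 -> 'bar'
  6 -> 'foo'
  5 -> 'bar'
  3 -> 'data'
  0 -> 'hello'

Decoded: "slow slow bar foo bar data hello"


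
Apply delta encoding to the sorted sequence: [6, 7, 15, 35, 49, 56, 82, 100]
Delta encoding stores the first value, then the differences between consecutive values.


First value: 6
Deltas:
  7 - 6 = 1
  15 - 7 = 8
  35 - 15 = 20
  49 - 35 = 14
  56 - 49 = 7
  82 - 56 = 26
  100 - 82 = 18


Delta encoded: [6, 1, 8, 20, 14, 7, 26, 18]


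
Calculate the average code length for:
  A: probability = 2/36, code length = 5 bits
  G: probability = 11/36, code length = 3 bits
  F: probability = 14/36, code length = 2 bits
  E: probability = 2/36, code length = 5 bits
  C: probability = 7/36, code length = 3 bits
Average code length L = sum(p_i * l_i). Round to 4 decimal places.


Weighted contributions p_i * l_i:
  A: (2/36) * 5 = 10/36
  G: (11/36) * 3 = 33/36
  F: (14/36) * 2 = 28/36
  E: (2/36) * 5 = 10/36
  C: (7/36) * 3 = 21/36
Sum = (10 + 33 + 28 + 10 + 21)/36 = 102/36

L = 102/36 = 2.8333 bits/symbol


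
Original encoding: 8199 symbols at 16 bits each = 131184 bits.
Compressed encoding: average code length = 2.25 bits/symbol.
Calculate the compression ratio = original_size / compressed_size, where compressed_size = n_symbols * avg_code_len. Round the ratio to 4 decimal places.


original_size = n_symbols * orig_bits = 8199 * 16 = 131184 bits
compressed_size = n_symbols * avg_code_len = 8199 * 2.25 = 18447.75 bits
ratio = original_size / compressed_size = 131184 / 18447.75 = 7.1111

Compression ratio = 7.1111


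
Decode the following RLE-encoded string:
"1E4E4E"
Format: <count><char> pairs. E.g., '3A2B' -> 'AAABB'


Expanding each <count><char> pair:
  1E -> 'E'
  4E -> 'EEEE'
  4E -> 'EEEE'

Decoded = EEEEEEEEE


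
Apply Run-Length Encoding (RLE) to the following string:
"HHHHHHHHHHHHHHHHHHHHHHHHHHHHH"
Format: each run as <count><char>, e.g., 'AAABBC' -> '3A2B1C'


Scanning runs left to right:
  i=0: run of 'H' x 29 -> '29H'

RLE = 29H


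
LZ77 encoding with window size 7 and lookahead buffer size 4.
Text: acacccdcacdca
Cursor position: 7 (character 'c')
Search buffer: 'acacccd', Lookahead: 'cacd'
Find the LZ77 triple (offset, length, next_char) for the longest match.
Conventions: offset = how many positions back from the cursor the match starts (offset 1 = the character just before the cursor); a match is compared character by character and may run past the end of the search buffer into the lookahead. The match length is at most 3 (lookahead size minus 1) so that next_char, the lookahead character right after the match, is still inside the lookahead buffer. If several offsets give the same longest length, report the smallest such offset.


Try each offset into the search buffer:
  offset=1 (pos 6, char 'd'): match length 0
  offset=2 (pos 5, char 'c'): match length 1
  offset=3 (pos 4, char 'c'): match length 1
  offset=4 (pos 3, char 'c'): match length 1
  offset=5 (pos 2, char 'a'): match length 0
  offset=6 (pos 1, char 'c'): match length 3
  offset=7 (pos 0, char 'a'): match length 0
Longest match has length 3 at offset 6.
next_char = character at position 7 + 3 = 10 -> 'd'

Best match: offset=6, length=3 (matching 'cac' starting at position 1)
LZ77 triple: (6, 3, 'd')


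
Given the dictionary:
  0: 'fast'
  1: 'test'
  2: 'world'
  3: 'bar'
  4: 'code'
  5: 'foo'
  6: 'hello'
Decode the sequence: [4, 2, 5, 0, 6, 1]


Look up each index in the dictionary:
  4 -> 'code'
  2 -> 'world'
  5 -> 'foo'
  0 -> 'fast'
  6 -> 'hello'
  1 -> 'test'

Decoded: "code world foo fast hello test"


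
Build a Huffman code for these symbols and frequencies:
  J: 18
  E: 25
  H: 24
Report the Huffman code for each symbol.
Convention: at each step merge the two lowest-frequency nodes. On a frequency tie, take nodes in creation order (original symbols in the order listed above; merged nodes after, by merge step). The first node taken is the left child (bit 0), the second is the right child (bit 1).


Huffman tree construction:
Step 1: Merge J(18) + H(24) = 42
Step 2: Merge E(25) + (J+H)(42) = 67
Read each symbol's code off the tree from the root (left child = 0, right child = 1).

Codes:
  J: 10 (length 2)
  E: 0 (length 1)
  H: 11 (length 2)
Average code length: 109/67 = 1.6269 bits/symbol


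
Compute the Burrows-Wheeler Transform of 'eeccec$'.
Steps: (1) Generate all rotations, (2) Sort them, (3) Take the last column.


Rotations (sorted):
  0: $eeccec -> last char: c
  1: c$eecce -> last char: e
  2: ccec$ee -> last char: e
  3: cec$eec -> last char: c
  4: ec$eecc -> last char: c
  5: eccec$e -> last char: e
  6: eeccec$ -> last char: $


BWT = ceecce$


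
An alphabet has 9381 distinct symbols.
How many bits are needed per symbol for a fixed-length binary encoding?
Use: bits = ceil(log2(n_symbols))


log2(9381) = 13.1955
Bracket: 2^13 = 8192 < 9381 <= 2^14 = 16384
So ceil(log2(9381)) = 14

bits = ceil(log2(9381)) = ceil(13.1955) = 14 bits


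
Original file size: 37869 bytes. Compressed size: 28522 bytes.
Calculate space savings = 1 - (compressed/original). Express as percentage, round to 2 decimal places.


ratio = compressed/original = 28522/37869 = 0.753175
savings = 1 - ratio = 1 - 0.753175 = 0.246825
as a percentage: 0.246825 * 100 = 24.68%

Space savings = 1 - 28522/37869 = 24.68%


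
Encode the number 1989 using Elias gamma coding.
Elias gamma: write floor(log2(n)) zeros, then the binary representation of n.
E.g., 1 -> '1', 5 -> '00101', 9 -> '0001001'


num_bits = floor(log2(1989)) + 1 = 11
leading_zeros = num_bits - 1 = 10
binary(1989) = 11111000101

Elias gamma(1989) = '0000000000' + '11111000101' = 000000000011111000101 (21 bits)


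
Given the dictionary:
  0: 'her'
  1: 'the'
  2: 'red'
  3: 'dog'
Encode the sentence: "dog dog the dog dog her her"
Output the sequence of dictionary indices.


Look up each word in the dictionary:
  'dog' -> 3
  'dog' -> 3
  'the' -> 1
  'dog' -> 3
  'dog' -> 3
  'her' -> 0
  'her' -> 0

Encoded: [3, 3, 1, 3, 3, 0, 0]


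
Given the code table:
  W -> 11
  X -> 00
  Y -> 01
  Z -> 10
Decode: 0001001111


Decoding:
00 -> X
01 -> Y
00 -> X
11 -> W
11 -> W


Result: XYXWW


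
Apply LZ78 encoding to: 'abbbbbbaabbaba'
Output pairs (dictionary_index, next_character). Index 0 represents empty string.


LZ78 encoding steps:
Dictionary: {0: ''}
Step 1: w='' (idx 0), next='a' -> output (0, 'a'), add 'a' as idx 1
Step 2: w='' (idx 0), next='b' -> output (0, 'b'), add 'b' as idx 2
Step 3: w='b' (idx 2), next='b' -> output (2, 'b'), add 'bb' as idx 3
Step 4: w='bb' (idx 3), next='b' -> output (3, 'b'), add 'bbb' as idx 4
Step 5: w='a' (idx 1), next='a' -> output (1, 'a'), add 'aa' as idx 5
Step 6: w='bb' (idx 3), next='a' -> output (3, 'a'), add 'bba' as idx 6
Step 7: w='b' (idx 2), next='a' -> output (2, 'a'), add 'ba' as idx 7


Encoded: [(0, 'a'), (0, 'b'), (2, 'b'), (3, 'b'), (1, 'a'), (3, 'a'), (2, 'a')]


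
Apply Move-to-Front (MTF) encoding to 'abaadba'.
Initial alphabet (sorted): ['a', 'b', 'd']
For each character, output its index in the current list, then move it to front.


MTF encoding:
'a': index 0 in ['a', 'b', 'd'] -> ['a', 'b', 'd']
'b': index 1 in ['a', 'b', 'd'] -> ['b', 'a', 'd']
'a': index 1 in ['b', 'a', 'd'] -> ['a', 'b', 'd']
'a': index 0 in ['a', 'b', 'd'] -> ['a', 'b', 'd']
'd': index 2 in ['a', 'b', 'd'] -> ['d', 'a', 'b']
'b': index 2 in ['d', 'a', 'b'] -> ['b', 'd', 'a']
'a': index 2 in ['b', 'd', 'a'] -> ['a', 'b', 'd']


Output: [0, 1, 1, 0, 2, 2, 2]


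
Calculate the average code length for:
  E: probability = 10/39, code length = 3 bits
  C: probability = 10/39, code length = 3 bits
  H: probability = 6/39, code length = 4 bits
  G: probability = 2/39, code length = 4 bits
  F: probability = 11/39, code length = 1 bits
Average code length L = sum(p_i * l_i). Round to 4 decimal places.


Weighted contributions p_i * l_i:
  E: (10/39) * 3 = 30/39
  C: (10/39) * 3 = 30/39
  H: (6/39) * 4 = 24/39
  G: (2/39) * 4 = 8/39
  F: (11/39) * 1 = 11/39
Sum = (30 + 30 + 24 + 8 + 11)/39 = 103/39

L = 103/39 = 2.6410 bits/symbol


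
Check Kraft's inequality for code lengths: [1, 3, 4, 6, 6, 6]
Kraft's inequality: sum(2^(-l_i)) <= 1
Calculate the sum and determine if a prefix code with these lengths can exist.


Sum = 2^(-1) + 2^(-3) + 2^(-4) + 2^(-6) + 2^(-6) + 2^(-6)
    = 0.5 + 0.125 + 0.0625 + 0.015625 + 0.015625 + 0.015625
    = 47/64 = 0.734375
Since 0.734375 <= 1, Kraft's inequality IS satisfied.
A prefix code with these lengths CAN exist.

Kraft sum = 0.734375. Satisfied.


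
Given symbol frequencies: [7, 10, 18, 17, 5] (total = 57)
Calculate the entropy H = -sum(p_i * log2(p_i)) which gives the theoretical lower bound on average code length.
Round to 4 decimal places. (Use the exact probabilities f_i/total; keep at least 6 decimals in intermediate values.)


Per-symbol terms -p_i * log2(p_i) with p_i = f_i/57:
  p = 7/57 = 0.122807: log2(p) = -3.025535, -p*log2(p) = 0.371557
  p = 10/57 = 0.175439: log2(p) = -2.510962, -p*log2(p) = 0.440520
  p = 18/57 = 0.315789: log2(p) = -1.662965, -p*log2(p) = 0.525147
  p = 17/57 = 0.298246: log2(p) = -1.745427, -p*log2(p) = 0.520566
  p = 5/57 = 0.087719: log2(p) = -3.510962, -p*log2(p) = 0.307979
H = 0.371557 + 0.440520 + 0.525147 + 0.520566 + 0.307979 = 2.165769

H = 2.1658 bits/symbol


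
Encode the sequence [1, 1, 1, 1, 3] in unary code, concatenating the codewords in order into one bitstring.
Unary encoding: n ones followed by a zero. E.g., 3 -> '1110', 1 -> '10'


Encode each number as n ones followed by a terminating 0:
  1 -> 10 (2 bits)
  1 -> 10 (2 bits)
  1 -> 10 (2 bits)
  1 -> 10 (2 bits)
  3 -> 1110 (4 bits)
Total length = 2 + 2 + 2 + 2 + 4 = 12 bits.

Unary([1, 1, 1, 1, 3]) = 101010101110 (12 bits)


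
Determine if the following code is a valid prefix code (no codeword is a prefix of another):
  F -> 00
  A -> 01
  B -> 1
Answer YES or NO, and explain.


Checking each pair (does one codeword prefix another?):
  F='00' vs A='01': no prefix
  F='00' vs B='1': no prefix
  A='01' vs F='00': no prefix
  A='01' vs B='1': no prefix
  B='1' vs F='00': no prefix
  B='1' vs A='01': no prefix
No violation found over all pairs.

YES -- this is a valid prefix code. No codeword is a prefix of any other codeword.


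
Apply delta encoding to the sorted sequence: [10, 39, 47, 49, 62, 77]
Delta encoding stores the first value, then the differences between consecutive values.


First value: 10
Deltas:
  39 - 10 = 29
  47 - 39 = 8
  49 - 47 = 2
  62 - 49 = 13
  77 - 62 = 15


Delta encoded: [10, 29, 8, 2, 13, 15]


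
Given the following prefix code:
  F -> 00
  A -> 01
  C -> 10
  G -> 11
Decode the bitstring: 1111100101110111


Decoding step by step:
Bits 11 -> G
Bits 11 -> G
Bits 10 -> C
Bits 01 -> A
Bits 01 -> A
Bits 11 -> G
Bits 01 -> A
Bits 11 -> G


Decoded message: GGCAAGAG


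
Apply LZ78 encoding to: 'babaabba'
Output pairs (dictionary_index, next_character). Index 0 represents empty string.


LZ78 encoding steps:
Dictionary: {0: ''}
Step 1: w='' (idx 0), next='b' -> output (0, 'b'), add 'b' as idx 1
Step 2: w='' (idx 0), next='a' -> output (0, 'a'), add 'a' as idx 2
Step 3: w='b' (idx 1), next='a' -> output (1, 'a'), add 'ba' as idx 3
Step 4: w='a' (idx 2), next='b' -> output (2, 'b'), add 'ab' as idx 4
Step 5: w='ba' (idx 3), end of input -> output (3, '')


Encoded: [(0, 'b'), (0, 'a'), (1, 'a'), (2, 'b'), (3, '')]


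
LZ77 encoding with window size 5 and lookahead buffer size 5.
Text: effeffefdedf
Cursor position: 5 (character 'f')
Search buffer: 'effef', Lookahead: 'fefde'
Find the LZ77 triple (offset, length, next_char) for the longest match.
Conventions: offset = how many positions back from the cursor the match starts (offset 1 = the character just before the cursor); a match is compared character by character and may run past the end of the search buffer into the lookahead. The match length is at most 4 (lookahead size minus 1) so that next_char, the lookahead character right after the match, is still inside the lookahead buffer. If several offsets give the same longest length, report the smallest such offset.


Try each offset into the search buffer:
  offset=1 (pos 4, char 'f'): match length 1
  offset=2 (pos 3, char 'e'): match length 0
  offset=3 (pos 2, char 'f'): match length 3
  offset=4 (pos 1, char 'f'): match length 1
  offset=5 (pos 0, char 'e'): match length 0
Longest match has length 3 at offset 3.
next_char = character at position 5 + 3 = 8 -> 'd'

Best match: offset=3, length=3 (matching 'fef' starting at position 2)
LZ77 triple: (3, 3, 'd')


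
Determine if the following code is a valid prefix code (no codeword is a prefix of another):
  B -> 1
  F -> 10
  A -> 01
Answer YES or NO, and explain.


Checking each pair (does one codeword prefix another?):
  B='1' vs F='10': prefix -- VIOLATION

NO -- this is NOT a valid prefix code. B (1) is a prefix of F (10).


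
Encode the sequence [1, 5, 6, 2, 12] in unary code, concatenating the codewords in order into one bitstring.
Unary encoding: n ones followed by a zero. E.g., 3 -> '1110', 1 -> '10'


Encode each number as n ones followed by a terminating 0:
  1 -> 10 (2 bits)
  5 -> 111110 (6 bits)
  6 -> 1111110 (7 bits)
  2 -> 110 (3 bits)
  12 -> 1111111111110 (13 bits)
Total length = 2 + 6 + 7 + 3 + 13 = 31 bits.

Unary([1, 5, 6, 2, 12]) = 1011111011111101101111111111110 (31 bits)


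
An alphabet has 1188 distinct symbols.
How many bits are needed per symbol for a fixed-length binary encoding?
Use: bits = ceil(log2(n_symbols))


log2(1188) = 10.2143
Bracket: 2^10 = 1024 < 1188 <= 2^11 = 2048
So ceil(log2(1188)) = 11

bits = ceil(log2(1188)) = ceil(10.2143) = 11 bits


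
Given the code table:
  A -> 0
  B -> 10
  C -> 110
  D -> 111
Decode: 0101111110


Decoding:
0 -> A
10 -> B
111 -> D
111 -> D
0 -> A


Result: ABDDA


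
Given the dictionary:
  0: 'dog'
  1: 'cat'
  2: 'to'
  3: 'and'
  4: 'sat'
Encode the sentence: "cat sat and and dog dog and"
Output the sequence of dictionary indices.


Look up each word in the dictionary:
  'cat' -> 1
  'sat' -> 4
  'and' -> 3
  'and' -> 3
  'dog' -> 0
  'dog' -> 0
  'and' -> 3

Encoded: [1, 4, 3, 3, 0, 0, 3]


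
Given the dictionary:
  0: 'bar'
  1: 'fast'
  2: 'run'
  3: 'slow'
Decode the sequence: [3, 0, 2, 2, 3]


Look up each index in the dictionary:
  3 -> 'slow'
  0 -> 'bar'
  2 -> 'run'
  2 -> 'run'
  3 -> 'slow'

Decoded: "slow bar run run slow"


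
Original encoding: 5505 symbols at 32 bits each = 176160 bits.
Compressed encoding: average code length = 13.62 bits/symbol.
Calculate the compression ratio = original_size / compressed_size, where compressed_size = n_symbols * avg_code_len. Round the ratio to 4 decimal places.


original_size = n_symbols * orig_bits = 5505 * 32 = 176160 bits
compressed_size = n_symbols * avg_code_len = 5505 * 13.62 = 74978.1 bits
ratio = original_size / compressed_size = 176160 / 74978.1 = 2.3495

Compression ratio = 2.3495


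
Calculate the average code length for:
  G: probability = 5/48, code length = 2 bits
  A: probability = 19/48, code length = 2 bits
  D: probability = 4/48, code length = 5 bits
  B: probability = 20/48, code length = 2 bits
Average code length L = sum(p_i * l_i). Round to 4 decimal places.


Weighted contributions p_i * l_i:
  G: (5/48) * 2 = 10/48
  A: (19/48) * 2 = 38/48
  D: (4/48) * 5 = 20/48
  B: (20/48) * 2 = 40/48
Sum = (10 + 38 + 20 + 40)/48 = 108/48

L = 108/48 = 2.2500 bits/symbol


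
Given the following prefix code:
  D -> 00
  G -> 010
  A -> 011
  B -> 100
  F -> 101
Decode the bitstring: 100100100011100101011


Decoding step by step:
Bits 100 -> B
Bits 100 -> B
Bits 100 -> B
Bits 011 -> A
Bits 100 -> B
Bits 101 -> F
Bits 011 -> A


Decoded message: BBBABFA


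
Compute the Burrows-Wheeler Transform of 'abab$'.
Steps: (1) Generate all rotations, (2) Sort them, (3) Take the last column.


Rotations (sorted):
  0: $abab -> last char: b
  1: ab$ab -> last char: b
  2: abab$ -> last char: $
  3: b$aba -> last char: a
  4: bab$a -> last char: a


BWT = bb$aa


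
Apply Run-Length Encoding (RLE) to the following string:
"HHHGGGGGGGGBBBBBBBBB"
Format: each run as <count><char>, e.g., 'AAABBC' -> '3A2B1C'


Scanning runs left to right:
  i=0: run of 'H' x 3 -> '3H'
  i=3: run of 'G' x 8 -> '8G'
  i=11: run of 'B' x 9 -> '9B'

RLE = 3H8G9B


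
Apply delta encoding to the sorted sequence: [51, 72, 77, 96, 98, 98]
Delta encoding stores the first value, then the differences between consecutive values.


First value: 51
Deltas:
  72 - 51 = 21
  77 - 72 = 5
  96 - 77 = 19
  98 - 96 = 2
  98 - 98 = 0


Delta encoded: [51, 21, 5, 19, 2, 0]


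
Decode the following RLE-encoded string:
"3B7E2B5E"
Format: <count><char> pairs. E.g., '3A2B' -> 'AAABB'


Expanding each <count><char> pair:
  3B -> 'BBB'
  7E -> 'EEEEEEE'
  2B -> 'BB'
  5E -> 'EEEEE'

Decoded = BBBEEEEEEEBBEEEEE


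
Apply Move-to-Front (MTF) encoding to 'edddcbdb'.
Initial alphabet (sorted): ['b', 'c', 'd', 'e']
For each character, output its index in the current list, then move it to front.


MTF encoding:
'e': index 3 in ['b', 'c', 'd', 'e'] -> ['e', 'b', 'c', 'd']
'd': index 3 in ['e', 'b', 'c', 'd'] -> ['d', 'e', 'b', 'c']
'd': index 0 in ['d', 'e', 'b', 'c'] -> ['d', 'e', 'b', 'c']
'd': index 0 in ['d', 'e', 'b', 'c'] -> ['d', 'e', 'b', 'c']
'c': index 3 in ['d', 'e', 'b', 'c'] -> ['c', 'd', 'e', 'b']
'b': index 3 in ['c', 'd', 'e', 'b'] -> ['b', 'c', 'd', 'e']
'd': index 2 in ['b', 'c', 'd', 'e'] -> ['d', 'b', 'c', 'e']
'b': index 1 in ['d', 'b', 'c', 'e'] -> ['b', 'd', 'c', 'e']


Output: [3, 3, 0, 0, 3, 3, 2, 1]


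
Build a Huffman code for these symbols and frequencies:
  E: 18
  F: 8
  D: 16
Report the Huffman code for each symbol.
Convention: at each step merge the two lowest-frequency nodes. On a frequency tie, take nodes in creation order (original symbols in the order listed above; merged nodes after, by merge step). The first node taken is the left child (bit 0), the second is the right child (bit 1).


Huffman tree construction:
Step 1: Merge F(8) + D(16) = 24
Step 2: Merge E(18) + (F+D)(24) = 42
Read each symbol's code off the tree from the root (left child = 0, right child = 1).

Codes:
  E: 0 (length 1)
  F: 10 (length 2)
  D: 11 (length 2)
Average code length: 66/42 = 1.5714 bits/symbol


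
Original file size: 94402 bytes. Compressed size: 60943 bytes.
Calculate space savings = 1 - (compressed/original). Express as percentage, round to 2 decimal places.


ratio = compressed/original = 60943/94402 = 0.645569
savings = 1 - ratio = 1 - 0.645569 = 0.354431
as a percentage: 0.354431 * 100 = 35.44%

Space savings = 1 - 60943/94402 = 35.44%


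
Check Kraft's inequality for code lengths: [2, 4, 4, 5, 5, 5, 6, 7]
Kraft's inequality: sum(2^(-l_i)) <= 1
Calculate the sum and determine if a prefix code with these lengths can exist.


Sum = 2^(-2) + 2^(-4) + 2^(-4) + 2^(-5) + 2^(-5) + 2^(-5) + 2^(-6) + 2^(-7)
    = 0.25 + 0.0625 + 0.0625 + 0.03125 + 0.03125 + 0.03125 + 0.015625 + 0.0078125
    = 63/128 = 0.4921875
Since 0.4921875 <= 1, Kraft's inequality IS satisfied.
A prefix code with these lengths CAN exist.

Kraft sum = 0.4921875. Satisfied.


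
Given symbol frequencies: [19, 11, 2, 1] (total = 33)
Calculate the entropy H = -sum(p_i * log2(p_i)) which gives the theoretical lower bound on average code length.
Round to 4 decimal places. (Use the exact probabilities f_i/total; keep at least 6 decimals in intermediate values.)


Per-symbol terms -p_i * log2(p_i) with p_i = f_i/33:
  p = 19/33 = 0.575758: log2(p) = -0.796467, -p*log2(p) = 0.458572
  p = 11/33 = 0.333333: log2(p) = -1.584963, -p*log2(p) = 0.528321
  p = 2/33 = 0.060606: log2(p) = -4.044394, -p*log2(p) = 0.245115
  p = 1/33 = 0.030303: log2(p) = -5.044394, -p*log2(p) = 0.152860
H = 0.458572 + 0.528321 + 0.245115 + 0.152860 = 1.384868

H = 1.3849 bits/symbol


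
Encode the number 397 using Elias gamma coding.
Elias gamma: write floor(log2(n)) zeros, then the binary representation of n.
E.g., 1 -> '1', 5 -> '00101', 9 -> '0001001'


num_bits = floor(log2(397)) + 1 = 9
leading_zeros = num_bits - 1 = 8
binary(397) = 110001101

Elias gamma(397) = '00000000' + '110001101' = 00000000110001101 (17 bits)


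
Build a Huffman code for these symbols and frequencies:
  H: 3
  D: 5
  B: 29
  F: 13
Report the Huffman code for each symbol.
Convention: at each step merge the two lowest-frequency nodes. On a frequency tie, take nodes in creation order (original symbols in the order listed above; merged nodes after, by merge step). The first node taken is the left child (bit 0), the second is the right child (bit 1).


Huffman tree construction:
Step 1: Merge H(3) + D(5) = 8
Step 2: Merge (H+D)(8) + F(13) = 21
Step 3: Merge ((H+D)+F)(21) + B(29) = 50
Read each symbol's code off the tree from the root (left child = 0, right child = 1).

Codes:
  H: 000 (length 3)
  D: 001 (length 3)
  B: 1 (length 1)
  F: 01 (length 2)
Average code length: 79/50 = 1.5800 bits/symbol


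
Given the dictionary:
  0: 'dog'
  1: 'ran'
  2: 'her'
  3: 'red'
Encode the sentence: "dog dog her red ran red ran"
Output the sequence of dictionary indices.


Look up each word in the dictionary:
  'dog' -> 0
  'dog' -> 0
  'her' -> 2
  'red' -> 3
  'ran' -> 1
  'red' -> 3
  'ran' -> 1

Encoded: [0, 0, 2, 3, 1, 3, 1]


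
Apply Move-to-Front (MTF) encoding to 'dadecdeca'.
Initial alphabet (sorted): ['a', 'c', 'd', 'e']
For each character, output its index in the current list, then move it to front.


MTF encoding:
'd': index 2 in ['a', 'c', 'd', 'e'] -> ['d', 'a', 'c', 'e']
'a': index 1 in ['d', 'a', 'c', 'e'] -> ['a', 'd', 'c', 'e']
'd': index 1 in ['a', 'd', 'c', 'e'] -> ['d', 'a', 'c', 'e']
'e': index 3 in ['d', 'a', 'c', 'e'] -> ['e', 'd', 'a', 'c']
'c': index 3 in ['e', 'd', 'a', 'c'] -> ['c', 'e', 'd', 'a']
'd': index 2 in ['c', 'e', 'd', 'a'] -> ['d', 'c', 'e', 'a']
'e': index 2 in ['d', 'c', 'e', 'a'] -> ['e', 'd', 'c', 'a']
'c': index 2 in ['e', 'd', 'c', 'a'] -> ['c', 'e', 'd', 'a']
'a': index 3 in ['c', 'e', 'd', 'a'] -> ['a', 'c', 'e', 'd']


Output: [2, 1, 1, 3, 3, 2, 2, 2, 3]


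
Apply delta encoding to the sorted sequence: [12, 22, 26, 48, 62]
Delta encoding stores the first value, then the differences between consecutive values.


First value: 12
Deltas:
  22 - 12 = 10
  26 - 22 = 4
  48 - 26 = 22
  62 - 48 = 14


Delta encoded: [12, 10, 4, 22, 14]


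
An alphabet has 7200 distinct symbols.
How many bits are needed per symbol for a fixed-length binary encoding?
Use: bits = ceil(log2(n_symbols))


log2(7200) = 12.8138
Bracket: 2^12 = 4096 < 7200 <= 2^13 = 8192
So ceil(log2(7200)) = 13

bits = ceil(log2(7200)) = ceil(12.8138) = 13 bits


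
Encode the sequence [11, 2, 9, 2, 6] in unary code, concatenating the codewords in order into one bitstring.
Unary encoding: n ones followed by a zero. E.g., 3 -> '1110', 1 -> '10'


Encode each number as n ones followed by a terminating 0:
  11 -> 111111111110 (12 bits)
  2 -> 110 (3 bits)
  9 -> 1111111110 (10 bits)
  2 -> 110 (3 bits)
  6 -> 1111110 (7 bits)
Total length = 12 + 3 + 10 + 3 + 7 = 35 bits.

Unary([11, 2, 9, 2, 6]) = 11111111111011011111111101101111110 (35 bits)


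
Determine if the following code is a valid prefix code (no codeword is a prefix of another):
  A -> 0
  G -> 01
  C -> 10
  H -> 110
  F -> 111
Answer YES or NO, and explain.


Checking each pair (does one codeword prefix another?):
  A='0' vs G='01': prefix -- VIOLATION

NO -- this is NOT a valid prefix code. A (0) is a prefix of G (01).


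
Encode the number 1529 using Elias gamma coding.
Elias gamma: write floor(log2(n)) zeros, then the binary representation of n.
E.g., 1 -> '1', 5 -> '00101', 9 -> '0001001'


num_bits = floor(log2(1529)) + 1 = 11
leading_zeros = num_bits - 1 = 10
binary(1529) = 10111111001

Elias gamma(1529) = '0000000000' + '10111111001' = 000000000010111111001 (21 bits)


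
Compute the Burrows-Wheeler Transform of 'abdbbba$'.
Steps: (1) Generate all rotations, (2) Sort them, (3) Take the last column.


Rotations (sorted):
  0: $abdbbba -> last char: a
  1: a$abdbbb -> last char: b
  2: abdbbba$ -> last char: $
  3: ba$abdbb -> last char: b
  4: bba$abdb -> last char: b
  5: bbba$abd -> last char: d
  6: bdbbba$a -> last char: a
  7: dbbba$ab -> last char: b


BWT = ab$bbdab


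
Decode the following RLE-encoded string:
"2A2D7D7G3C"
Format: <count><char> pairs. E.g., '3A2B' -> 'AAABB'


Expanding each <count><char> pair:
  2A -> 'AA'
  2D -> 'DD'
  7D -> 'DDDDDDD'
  7G -> 'GGGGGGG'
  3C -> 'CCC'

Decoded = AADDDDDDDDDGGGGGGGCCC


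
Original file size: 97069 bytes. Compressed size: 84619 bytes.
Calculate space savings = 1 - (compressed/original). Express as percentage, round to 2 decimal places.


ratio = compressed/original = 84619/97069 = 0.871741
savings = 1 - ratio = 1 - 0.871741 = 0.128259
as a percentage: 0.128259 * 100 = 12.83%

Space savings = 1 - 84619/97069 = 12.83%


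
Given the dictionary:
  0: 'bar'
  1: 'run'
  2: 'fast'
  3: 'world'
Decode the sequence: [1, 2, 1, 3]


Look up each index in the dictionary:
  1 -> 'run'
  2 -> 'fast'
  1 -> 'run'
  3 -> 'world'

Decoded: "run fast run world"


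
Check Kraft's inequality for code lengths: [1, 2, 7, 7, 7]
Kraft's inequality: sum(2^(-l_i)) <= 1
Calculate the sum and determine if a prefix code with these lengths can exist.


Sum = 2^(-1) + 2^(-2) + 2^(-7) + 2^(-7) + 2^(-7)
    = 0.5 + 0.25 + 0.0078125 + 0.0078125 + 0.0078125
    = 99/128 = 0.7734375
Since 0.7734375 <= 1, Kraft's inequality IS satisfied.
A prefix code with these lengths CAN exist.

Kraft sum = 0.7734375. Satisfied.


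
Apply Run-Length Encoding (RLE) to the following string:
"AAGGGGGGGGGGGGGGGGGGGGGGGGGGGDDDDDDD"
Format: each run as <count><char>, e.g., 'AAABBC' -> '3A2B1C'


Scanning runs left to right:
  i=0: run of 'A' x 2 -> '2A'
  i=2: run of 'G' x 27 -> '27G'
  i=29: run of 'D' x 7 -> '7D'

RLE = 2A27G7D


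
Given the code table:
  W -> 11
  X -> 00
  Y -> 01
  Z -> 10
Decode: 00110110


Decoding:
00 -> X
11 -> W
01 -> Y
10 -> Z


Result: XWYZ


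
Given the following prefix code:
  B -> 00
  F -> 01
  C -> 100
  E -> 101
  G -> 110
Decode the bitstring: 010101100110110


Decoding step by step:
Bits 01 -> F
Bits 01 -> F
Bits 01 -> F
Bits 100 -> C
Bits 110 -> G
Bits 110 -> G


Decoded message: FFFCGG


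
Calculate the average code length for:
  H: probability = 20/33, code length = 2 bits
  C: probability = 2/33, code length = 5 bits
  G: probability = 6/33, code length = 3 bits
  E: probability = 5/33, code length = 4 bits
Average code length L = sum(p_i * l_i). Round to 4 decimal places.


Weighted contributions p_i * l_i:
  H: (20/33) * 2 = 40/33
  C: (2/33) * 5 = 10/33
  G: (6/33) * 3 = 18/33
  E: (5/33) * 4 = 20/33
Sum = (40 + 10 + 18 + 20)/33 = 88/33

L = 88/33 = 2.6667 bits/symbol


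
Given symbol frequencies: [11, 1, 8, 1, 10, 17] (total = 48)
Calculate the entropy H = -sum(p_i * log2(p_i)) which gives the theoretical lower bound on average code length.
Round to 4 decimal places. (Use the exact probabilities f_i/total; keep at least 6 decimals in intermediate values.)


Per-symbol terms -p_i * log2(p_i) with p_i = f_i/48:
  p = 11/48 = 0.229167: log2(p) = -2.125531, -p*log2(p) = 0.487101
  p = 1/48 = 0.020833: log2(p) = -5.584963, -p*log2(p) = 0.116353
  p = 8/48 = 0.166667: log2(p) = -2.584963, -p*log2(p) = 0.430827
  p = 1/48 = 0.020833: log2(p) = -5.584963, -p*log2(p) = 0.116353
  p = 10/48 = 0.208333: log2(p) = -2.263034, -p*log2(p) = 0.471466
  p = 17/48 = 0.354167: log2(p) = -1.497500, -p*log2(p) = 0.530364
H = 0.487101 + 0.116353 + 0.430827 + 0.116353 + 0.471466 + 0.530364 = 2.152464

H = 2.1525 bits/symbol


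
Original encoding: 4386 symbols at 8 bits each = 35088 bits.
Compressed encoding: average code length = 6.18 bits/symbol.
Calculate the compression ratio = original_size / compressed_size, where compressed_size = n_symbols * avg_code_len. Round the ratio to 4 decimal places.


original_size = n_symbols * orig_bits = 4386 * 8 = 35088 bits
compressed_size = n_symbols * avg_code_len = 4386 * 6.18 = 27105.48 bits
ratio = original_size / compressed_size = 35088 / 27105.48 = 1.2945

Compression ratio = 1.2945


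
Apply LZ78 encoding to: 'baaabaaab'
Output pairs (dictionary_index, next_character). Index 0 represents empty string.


LZ78 encoding steps:
Dictionary: {0: ''}
Step 1: w='' (idx 0), next='b' -> output (0, 'b'), add 'b' as idx 1
Step 2: w='' (idx 0), next='a' -> output (0, 'a'), add 'a' as idx 2
Step 3: w='a' (idx 2), next='a' -> output (2, 'a'), add 'aa' as idx 3
Step 4: w='b' (idx 1), next='a' -> output (1, 'a'), add 'ba' as idx 4
Step 5: w='aa' (idx 3), next='b' -> output (3, 'b'), add 'aab' as idx 5


Encoded: [(0, 'b'), (0, 'a'), (2, 'a'), (1, 'a'), (3, 'b')]


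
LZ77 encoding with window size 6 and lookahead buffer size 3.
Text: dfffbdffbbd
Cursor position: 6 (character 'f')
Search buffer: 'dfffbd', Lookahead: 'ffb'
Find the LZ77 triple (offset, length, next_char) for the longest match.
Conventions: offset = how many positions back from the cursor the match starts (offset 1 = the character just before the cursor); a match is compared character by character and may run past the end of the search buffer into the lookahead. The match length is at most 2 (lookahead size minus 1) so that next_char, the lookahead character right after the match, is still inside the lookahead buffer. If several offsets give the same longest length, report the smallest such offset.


Try each offset into the search buffer:
  offset=1 (pos 5, char 'd'): match length 0
  offset=2 (pos 4, char 'b'): match length 0
  offset=3 (pos 3, char 'f'): match length 1
  offset=4 (pos 2, char 'f'): match length 2
  offset=5 (pos 1, char 'f'): match length 2
  offset=6 (pos 0, char 'd'): match length 0
Longest match has length 2, found at offsets 4, 5; take the smallest, offset 4.
next_char = character at position 6 + 2 = 8 -> 'b'

Best match: offset=4, length=2 (matching 'ff' starting at position 2)
LZ77 triple: (4, 2, 'b')


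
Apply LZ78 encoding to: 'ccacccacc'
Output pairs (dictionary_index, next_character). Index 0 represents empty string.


LZ78 encoding steps:
Dictionary: {0: ''}
Step 1: w='' (idx 0), next='c' -> output (0, 'c'), add 'c' as idx 1
Step 2: w='c' (idx 1), next='a' -> output (1, 'a'), add 'ca' as idx 2
Step 3: w='c' (idx 1), next='c' -> output (1, 'c'), add 'cc' as idx 3
Step 4: w='ca' (idx 2), next='c' -> output (2, 'c'), add 'cac' as idx 4
Step 5: w='c' (idx 1), end of input -> output (1, '')


Encoded: [(0, 'c'), (1, 'a'), (1, 'c'), (2, 'c'), (1, '')]


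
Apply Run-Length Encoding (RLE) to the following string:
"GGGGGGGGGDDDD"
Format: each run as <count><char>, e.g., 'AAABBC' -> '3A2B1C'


Scanning runs left to right:
  i=0: run of 'G' x 9 -> '9G'
  i=9: run of 'D' x 4 -> '4D'

RLE = 9G4D


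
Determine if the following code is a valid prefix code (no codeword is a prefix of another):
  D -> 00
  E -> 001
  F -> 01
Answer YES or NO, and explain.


Checking each pair (does one codeword prefix another?):
  D='00' vs E='001': prefix -- VIOLATION

NO -- this is NOT a valid prefix code. D (00) is a prefix of E (001).


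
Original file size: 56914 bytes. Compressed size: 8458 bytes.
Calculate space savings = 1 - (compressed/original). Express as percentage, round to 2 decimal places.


ratio = compressed/original = 8458/56914 = 0.14861
savings = 1 - ratio = 1 - 0.14861 = 0.85139
as a percentage: 0.85139 * 100 = 85.14%

Space savings = 1 - 8458/56914 = 85.14%


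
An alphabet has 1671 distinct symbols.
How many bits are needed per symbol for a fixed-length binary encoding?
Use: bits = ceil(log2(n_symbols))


log2(1671) = 10.7065
Bracket: 2^10 = 1024 < 1671 <= 2^11 = 2048
So ceil(log2(1671)) = 11

bits = ceil(log2(1671)) = ceil(10.7065) = 11 bits


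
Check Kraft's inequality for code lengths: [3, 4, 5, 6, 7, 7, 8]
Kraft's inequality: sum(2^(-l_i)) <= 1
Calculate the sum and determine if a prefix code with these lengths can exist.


Sum = 2^(-3) + 2^(-4) + 2^(-5) + 2^(-6) + 2^(-7) + 2^(-7) + 2^(-8)
    = 0.125 + 0.0625 + 0.03125 + 0.015625 + 0.0078125 + 0.0078125 + 0.00390625
    = 65/256 = 0.25390625
Since 0.25390625 <= 1, Kraft's inequality IS satisfied.
A prefix code with these lengths CAN exist.

Kraft sum = 0.25390625. Satisfied.


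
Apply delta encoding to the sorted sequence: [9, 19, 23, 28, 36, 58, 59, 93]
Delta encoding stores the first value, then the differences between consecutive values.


First value: 9
Deltas:
  19 - 9 = 10
  23 - 19 = 4
  28 - 23 = 5
  36 - 28 = 8
  58 - 36 = 22
  59 - 58 = 1
  93 - 59 = 34


Delta encoded: [9, 10, 4, 5, 8, 22, 1, 34]


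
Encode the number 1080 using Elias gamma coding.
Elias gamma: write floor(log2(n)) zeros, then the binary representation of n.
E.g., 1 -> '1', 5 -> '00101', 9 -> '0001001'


num_bits = floor(log2(1080)) + 1 = 11
leading_zeros = num_bits - 1 = 10
binary(1080) = 10000111000

Elias gamma(1080) = '0000000000' + '10000111000' = 000000000010000111000 (21 bits)


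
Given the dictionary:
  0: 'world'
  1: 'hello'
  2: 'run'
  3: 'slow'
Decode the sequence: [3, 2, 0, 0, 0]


Look up each index in the dictionary:
  3 -> 'slow'
  2 -> 'run'
  0 -> 'world'
  0 -> 'world'
  0 -> 'world'

Decoded: "slow run world world world"


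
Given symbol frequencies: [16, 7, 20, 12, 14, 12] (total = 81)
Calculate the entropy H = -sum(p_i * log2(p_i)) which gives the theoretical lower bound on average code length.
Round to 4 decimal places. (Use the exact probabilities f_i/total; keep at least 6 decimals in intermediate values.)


Per-symbol terms -p_i * log2(p_i) with p_i = f_i/81:
  p = 16/81 = 0.197531: log2(p) = -2.339850, -p*log2(p) = 0.462193
  p = 7/81 = 0.086420: log2(p) = -3.532495, -p*log2(p) = 0.305277
  p = 20/81 = 0.246914: log2(p) = -2.017922, -p*log2(p) = 0.498252
  p = 12/81 = 0.148148: log2(p) = -2.754888, -p*log2(p) = 0.408131
  p = 14/81 = 0.172840: log2(p) = -2.532495, -p*log2(p) = 0.437715
  p = 12/81 = 0.148148: log2(p) = -2.754888, -p*log2(p) = 0.408131
H = 0.462193 + 0.305277 + 0.498252 + 0.408131 + 0.437715 + 0.408131 = 2.519699

H = 2.5197 bits/symbol
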